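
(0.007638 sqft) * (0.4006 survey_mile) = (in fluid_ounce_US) 1.547e+04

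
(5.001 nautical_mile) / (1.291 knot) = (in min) 232.4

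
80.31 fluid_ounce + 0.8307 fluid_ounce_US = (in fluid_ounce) 81.14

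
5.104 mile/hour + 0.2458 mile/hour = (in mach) 0.007024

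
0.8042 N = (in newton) 0.8042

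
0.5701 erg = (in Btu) 5.404e-11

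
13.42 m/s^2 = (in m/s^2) 13.42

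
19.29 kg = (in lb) 42.53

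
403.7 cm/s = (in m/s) 4.037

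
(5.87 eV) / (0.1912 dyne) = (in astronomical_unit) 3.288e-24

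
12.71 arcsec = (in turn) 9.807e-06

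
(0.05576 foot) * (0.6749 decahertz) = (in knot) 0.223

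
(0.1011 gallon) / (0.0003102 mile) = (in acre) 1.894e-07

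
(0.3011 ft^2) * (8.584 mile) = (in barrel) 2431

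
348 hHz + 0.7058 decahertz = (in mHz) 3.481e+07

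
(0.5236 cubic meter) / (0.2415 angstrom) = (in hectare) 2.168e+06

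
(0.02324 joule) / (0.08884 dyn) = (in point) 7.415e+07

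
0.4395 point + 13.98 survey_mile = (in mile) 13.98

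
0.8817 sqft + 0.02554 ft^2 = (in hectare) 8.429e-06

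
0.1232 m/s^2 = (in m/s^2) 0.1232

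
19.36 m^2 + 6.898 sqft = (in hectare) 0.002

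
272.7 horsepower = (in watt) 2.034e+05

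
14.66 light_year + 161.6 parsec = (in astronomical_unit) 3.426e+07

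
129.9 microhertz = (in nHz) 1.299e+05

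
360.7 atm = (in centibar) 3.655e+04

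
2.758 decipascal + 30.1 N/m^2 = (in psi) 0.004406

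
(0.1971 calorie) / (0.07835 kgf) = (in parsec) 3.478e-17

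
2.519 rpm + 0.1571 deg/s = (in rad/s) 0.2665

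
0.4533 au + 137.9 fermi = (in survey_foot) 2.225e+11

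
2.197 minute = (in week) 0.000218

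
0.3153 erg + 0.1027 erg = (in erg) 0.418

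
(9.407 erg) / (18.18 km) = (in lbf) 1.163e-11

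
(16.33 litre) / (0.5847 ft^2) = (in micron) 3.006e+05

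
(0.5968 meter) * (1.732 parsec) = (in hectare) 3.19e+12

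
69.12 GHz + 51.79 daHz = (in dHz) 6.912e+11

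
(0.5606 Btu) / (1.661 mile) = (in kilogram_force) 0.02256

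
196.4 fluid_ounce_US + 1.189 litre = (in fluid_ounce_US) 236.6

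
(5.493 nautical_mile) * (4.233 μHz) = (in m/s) 0.04306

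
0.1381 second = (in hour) 3.836e-05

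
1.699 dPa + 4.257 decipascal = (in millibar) 0.005956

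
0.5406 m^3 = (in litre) 540.6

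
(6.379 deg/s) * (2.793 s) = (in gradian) 19.8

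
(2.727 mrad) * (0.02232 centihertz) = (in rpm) 5.812e-06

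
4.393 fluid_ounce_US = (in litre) 0.1299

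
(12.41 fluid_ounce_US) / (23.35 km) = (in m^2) 1.572e-08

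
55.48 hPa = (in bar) 0.05548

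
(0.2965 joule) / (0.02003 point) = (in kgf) 4279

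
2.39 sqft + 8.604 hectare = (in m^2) 8.604e+04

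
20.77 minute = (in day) 0.01442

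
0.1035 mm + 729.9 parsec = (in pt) 6.384e+22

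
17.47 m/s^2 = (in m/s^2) 17.47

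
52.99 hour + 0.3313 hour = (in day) 2.222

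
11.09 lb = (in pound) 11.09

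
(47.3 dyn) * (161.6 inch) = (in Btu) 1.84e-06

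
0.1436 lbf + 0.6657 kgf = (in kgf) 0.7308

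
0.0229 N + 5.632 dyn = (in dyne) 2296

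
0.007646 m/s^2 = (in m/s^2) 0.007646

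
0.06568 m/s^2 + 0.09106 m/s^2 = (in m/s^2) 0.1567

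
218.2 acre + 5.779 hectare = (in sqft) 1.013e+07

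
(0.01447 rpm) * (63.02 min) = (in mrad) 5730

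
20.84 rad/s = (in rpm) 199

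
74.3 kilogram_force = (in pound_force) 163.8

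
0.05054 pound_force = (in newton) 0.2248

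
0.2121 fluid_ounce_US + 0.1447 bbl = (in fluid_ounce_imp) 809.9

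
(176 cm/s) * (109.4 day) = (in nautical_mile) 8983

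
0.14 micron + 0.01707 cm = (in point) 0.4843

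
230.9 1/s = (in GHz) 2.309e-07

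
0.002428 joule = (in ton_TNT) 5.803e-13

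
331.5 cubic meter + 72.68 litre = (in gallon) 8.759e+04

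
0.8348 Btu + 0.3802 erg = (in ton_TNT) 2.105e-07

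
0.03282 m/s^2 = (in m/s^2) 0.03282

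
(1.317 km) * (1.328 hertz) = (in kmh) 6296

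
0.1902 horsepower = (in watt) 141.8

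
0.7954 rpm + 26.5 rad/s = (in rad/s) 26.58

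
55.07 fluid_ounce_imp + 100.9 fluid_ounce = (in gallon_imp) 1.001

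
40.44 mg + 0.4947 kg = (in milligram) 4.947e+05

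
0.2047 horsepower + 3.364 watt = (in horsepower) 0.2092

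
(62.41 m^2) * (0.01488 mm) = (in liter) 0.9287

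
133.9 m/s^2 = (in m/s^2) 133.9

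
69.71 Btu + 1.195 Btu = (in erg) 7.481e+11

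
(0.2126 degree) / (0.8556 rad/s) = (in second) 0.004337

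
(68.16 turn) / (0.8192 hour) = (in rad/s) 0.1452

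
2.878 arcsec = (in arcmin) 0.04797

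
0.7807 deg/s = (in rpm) 0.1301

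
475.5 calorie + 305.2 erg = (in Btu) 1.886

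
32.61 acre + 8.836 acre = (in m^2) 1.677e+05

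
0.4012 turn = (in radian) 2.521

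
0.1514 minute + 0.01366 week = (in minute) 137.8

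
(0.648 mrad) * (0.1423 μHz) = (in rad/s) 9.221e-11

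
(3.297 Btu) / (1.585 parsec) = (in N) 7.112e-14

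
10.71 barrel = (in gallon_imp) 374.6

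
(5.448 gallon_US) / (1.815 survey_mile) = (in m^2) 7.06e-06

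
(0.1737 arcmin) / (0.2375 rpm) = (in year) 6.442e-11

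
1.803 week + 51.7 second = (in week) 1.803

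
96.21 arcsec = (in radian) 0.0004664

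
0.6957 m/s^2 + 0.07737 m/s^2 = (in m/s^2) 0.7731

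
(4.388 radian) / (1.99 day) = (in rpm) 0.0002437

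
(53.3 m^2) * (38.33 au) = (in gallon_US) 8.074e+16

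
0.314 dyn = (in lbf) 7.059e-07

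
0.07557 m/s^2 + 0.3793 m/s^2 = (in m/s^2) 0.4549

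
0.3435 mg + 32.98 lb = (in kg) 14.96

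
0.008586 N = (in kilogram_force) 0.0008755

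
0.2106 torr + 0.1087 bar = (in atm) 0.1076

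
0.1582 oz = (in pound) 0.009888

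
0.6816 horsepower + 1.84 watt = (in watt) 510.1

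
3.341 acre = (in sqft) 1.455e+05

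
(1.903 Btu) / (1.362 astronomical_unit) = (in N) 9.854e-09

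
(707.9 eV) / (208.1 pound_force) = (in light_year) 1.295e-35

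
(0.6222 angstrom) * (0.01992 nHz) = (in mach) 3.64e-24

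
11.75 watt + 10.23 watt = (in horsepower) 0.02948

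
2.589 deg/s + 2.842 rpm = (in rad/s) 0.3428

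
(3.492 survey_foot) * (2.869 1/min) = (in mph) 0.1138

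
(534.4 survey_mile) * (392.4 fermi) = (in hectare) 3.375e-11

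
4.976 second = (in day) 5.759e-05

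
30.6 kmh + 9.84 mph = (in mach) 0.03788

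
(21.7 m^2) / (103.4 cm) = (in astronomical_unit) 1.403e-10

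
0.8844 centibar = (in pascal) 884.4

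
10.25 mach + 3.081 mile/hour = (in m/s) 3492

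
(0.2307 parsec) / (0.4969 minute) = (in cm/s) 2.388e+16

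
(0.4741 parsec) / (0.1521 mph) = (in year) 6.822e+09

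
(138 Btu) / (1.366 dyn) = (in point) 3.021e+13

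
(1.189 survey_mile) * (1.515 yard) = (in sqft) 2.853e+04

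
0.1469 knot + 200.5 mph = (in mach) 0.2635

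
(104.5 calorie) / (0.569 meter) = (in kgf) 78.36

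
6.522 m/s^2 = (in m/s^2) 6.522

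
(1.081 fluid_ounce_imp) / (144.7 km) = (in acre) 5.245e-14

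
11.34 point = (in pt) 11.34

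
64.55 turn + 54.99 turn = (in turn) 119.5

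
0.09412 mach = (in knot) 62.3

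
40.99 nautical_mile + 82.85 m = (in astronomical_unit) 5.08e-07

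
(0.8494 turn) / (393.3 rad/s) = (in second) 0.01357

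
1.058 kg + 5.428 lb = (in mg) 3.52e+06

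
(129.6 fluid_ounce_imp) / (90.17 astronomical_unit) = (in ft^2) 2.938e-15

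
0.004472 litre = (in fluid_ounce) 0.1512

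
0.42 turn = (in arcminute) 9072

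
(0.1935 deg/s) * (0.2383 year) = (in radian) 2.538e+04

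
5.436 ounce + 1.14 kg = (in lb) 2.853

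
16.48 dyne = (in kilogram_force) 1.68e-05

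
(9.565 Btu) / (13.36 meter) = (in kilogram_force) 77.03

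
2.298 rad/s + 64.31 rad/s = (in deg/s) 3816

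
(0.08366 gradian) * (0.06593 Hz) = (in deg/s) 0.004964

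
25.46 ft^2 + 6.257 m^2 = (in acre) 0.002131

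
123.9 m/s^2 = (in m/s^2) 123.9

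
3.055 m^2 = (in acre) 0.0007549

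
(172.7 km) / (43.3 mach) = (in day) 0.0001356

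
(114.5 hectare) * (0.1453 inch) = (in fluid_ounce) 1.429e+08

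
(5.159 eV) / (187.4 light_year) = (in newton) 4.662e-37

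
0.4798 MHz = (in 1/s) 4.798e+05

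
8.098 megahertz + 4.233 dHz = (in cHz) 8.098e+08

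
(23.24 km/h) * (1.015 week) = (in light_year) 4.189e-10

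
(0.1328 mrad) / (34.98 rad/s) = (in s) 3.796e-06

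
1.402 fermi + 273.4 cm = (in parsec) 8.86e-17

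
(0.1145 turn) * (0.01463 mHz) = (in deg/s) 0.000603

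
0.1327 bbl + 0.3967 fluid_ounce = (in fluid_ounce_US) 713.8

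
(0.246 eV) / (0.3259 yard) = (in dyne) 1.323e-14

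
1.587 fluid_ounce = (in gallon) 0.0124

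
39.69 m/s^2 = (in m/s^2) 39.69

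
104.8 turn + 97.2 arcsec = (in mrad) 6.585e+05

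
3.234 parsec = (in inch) 3.929e+18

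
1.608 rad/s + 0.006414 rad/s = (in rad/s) 1.614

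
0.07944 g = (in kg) 7.944e-05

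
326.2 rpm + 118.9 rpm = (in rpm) 445.1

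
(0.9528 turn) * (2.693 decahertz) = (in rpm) 1540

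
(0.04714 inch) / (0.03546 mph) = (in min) 0.001259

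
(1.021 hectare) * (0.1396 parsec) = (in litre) 4.398e+22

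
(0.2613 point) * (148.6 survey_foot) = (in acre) 1.032e-06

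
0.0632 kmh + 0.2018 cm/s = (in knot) 0.03805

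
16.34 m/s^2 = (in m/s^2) 16.34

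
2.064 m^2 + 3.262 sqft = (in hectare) 0.0002367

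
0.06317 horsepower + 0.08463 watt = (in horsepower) 0.06328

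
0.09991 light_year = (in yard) 1.034e+15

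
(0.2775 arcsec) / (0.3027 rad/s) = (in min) 7.408e-08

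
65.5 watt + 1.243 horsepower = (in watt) 992.4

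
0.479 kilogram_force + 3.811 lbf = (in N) 21.65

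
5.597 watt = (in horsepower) 0.007506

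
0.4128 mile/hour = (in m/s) 0.1845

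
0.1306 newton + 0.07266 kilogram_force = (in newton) 0.8432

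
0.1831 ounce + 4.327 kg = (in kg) 4.332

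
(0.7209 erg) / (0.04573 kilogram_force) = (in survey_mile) 9.989e-11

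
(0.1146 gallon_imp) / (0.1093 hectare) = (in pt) 0.001351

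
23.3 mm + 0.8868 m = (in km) 0.0009101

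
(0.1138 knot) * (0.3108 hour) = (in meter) 65.5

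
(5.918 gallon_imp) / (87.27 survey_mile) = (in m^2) 1.916e-07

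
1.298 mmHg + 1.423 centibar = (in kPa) 1.596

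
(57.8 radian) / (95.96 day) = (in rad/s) 6.971e-06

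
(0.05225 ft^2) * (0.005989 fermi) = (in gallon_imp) 6.395e-18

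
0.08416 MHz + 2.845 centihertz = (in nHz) 8.416e+13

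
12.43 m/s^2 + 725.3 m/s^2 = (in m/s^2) 737.7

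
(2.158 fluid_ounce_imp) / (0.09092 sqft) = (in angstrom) 7.259e+07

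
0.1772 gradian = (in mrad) 2.783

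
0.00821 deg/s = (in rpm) 0.001368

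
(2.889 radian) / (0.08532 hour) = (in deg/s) 0.5389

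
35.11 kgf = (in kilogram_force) 35.11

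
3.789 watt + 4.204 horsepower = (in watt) 3139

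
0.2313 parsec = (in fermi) 7.137e+30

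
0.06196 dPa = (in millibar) 6.196e-05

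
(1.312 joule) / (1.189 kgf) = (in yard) 0.1231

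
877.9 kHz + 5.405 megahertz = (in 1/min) 3.77e+08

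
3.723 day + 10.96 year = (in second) 3.46e+08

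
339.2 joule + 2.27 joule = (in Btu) 0.3237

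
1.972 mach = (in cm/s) 6.715e+04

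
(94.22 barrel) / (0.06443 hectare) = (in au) 1.554e-13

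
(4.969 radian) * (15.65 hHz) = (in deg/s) 4.456e+05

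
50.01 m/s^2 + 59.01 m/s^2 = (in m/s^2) 109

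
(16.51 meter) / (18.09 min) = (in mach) 4.467e-05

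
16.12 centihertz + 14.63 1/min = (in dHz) 4.05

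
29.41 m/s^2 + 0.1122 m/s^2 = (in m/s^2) 29.52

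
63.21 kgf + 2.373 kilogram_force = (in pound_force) 144.6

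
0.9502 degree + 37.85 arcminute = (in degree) 1.581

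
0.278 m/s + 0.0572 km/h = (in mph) 0.6574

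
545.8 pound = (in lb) 545.8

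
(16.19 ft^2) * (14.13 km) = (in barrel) 1.337e+05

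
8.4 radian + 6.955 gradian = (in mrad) 8509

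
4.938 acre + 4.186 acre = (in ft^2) 3.974e+05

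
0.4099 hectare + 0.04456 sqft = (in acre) 1.013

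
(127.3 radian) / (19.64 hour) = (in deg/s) 0.1032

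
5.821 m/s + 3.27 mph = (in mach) 0.02139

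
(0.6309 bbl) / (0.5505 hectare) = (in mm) 0.01822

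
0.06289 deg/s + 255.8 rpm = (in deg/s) 1535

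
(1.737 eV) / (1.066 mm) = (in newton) 2.611e-16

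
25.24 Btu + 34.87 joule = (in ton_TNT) 6.373e-06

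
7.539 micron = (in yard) 8.245e-06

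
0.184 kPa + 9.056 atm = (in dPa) 9.178e+06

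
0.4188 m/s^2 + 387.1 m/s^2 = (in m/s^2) 387.5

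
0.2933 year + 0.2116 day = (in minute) 1.545e+05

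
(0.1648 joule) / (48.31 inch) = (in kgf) 0.0137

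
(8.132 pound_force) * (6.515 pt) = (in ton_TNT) 1.987e-11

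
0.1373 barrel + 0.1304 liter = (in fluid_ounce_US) 742.5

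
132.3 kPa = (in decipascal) 1.323e+06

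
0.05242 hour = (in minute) 3.145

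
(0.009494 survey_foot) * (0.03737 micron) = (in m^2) 1.081e-10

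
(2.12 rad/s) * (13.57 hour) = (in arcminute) 3.56e+08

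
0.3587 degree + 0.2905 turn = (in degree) 104.9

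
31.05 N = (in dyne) 3.105e+06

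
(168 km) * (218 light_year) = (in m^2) 3.465e+23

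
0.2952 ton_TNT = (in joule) 1.235e+09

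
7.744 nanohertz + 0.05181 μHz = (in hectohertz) 5.955e-10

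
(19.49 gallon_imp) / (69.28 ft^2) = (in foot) 0.04516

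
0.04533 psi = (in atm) 0.003085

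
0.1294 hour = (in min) 7.764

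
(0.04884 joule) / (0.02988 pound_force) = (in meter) 0.3675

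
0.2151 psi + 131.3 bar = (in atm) 129.6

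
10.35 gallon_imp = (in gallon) 12.43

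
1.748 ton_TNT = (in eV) 4.565e+28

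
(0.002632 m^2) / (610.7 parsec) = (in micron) 1.397e-16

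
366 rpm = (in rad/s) 38.33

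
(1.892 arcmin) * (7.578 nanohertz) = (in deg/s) 2.39e-10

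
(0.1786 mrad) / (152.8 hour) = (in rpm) 3.1e-09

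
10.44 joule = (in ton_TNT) 2.495e-09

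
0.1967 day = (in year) 0.0005389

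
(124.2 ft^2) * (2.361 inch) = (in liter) 692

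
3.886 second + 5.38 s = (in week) 1.532e-05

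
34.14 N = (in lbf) 7.675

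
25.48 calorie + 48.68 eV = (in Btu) 0.101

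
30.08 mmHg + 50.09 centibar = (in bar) 0.541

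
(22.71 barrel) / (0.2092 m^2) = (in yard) 18.87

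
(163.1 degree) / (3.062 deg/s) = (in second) 53.27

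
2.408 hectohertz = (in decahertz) 24.08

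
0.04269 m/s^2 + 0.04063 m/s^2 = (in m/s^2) 0.08332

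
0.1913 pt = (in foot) 0.0002214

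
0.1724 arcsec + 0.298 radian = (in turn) 0.04743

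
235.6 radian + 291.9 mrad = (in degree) 1.352e+04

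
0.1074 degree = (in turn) 0.0002983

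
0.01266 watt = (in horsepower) 1.698e-05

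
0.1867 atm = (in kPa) 18.92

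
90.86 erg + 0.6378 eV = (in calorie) 2.172e-06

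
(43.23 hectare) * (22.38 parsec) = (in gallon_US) 7.886e+25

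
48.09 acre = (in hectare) 19.46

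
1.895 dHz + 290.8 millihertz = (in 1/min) 28.82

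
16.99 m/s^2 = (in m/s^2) 16.99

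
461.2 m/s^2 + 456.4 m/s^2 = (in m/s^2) 917.6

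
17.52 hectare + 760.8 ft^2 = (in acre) 43.31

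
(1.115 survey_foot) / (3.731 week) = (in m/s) 1.506e-07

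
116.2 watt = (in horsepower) 0.1558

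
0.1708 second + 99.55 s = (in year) 3.162e-06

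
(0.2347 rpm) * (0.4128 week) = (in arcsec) 1.266e+09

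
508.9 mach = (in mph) 3.876e+05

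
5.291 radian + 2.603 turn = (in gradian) 1378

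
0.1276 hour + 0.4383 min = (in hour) 0.1349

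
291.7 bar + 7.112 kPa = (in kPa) 2.918e+04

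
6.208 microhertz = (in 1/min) 0.0003725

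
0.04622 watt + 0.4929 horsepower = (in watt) 367.6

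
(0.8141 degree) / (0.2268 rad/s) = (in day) 7.251e-07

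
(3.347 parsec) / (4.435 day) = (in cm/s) 2.695e+13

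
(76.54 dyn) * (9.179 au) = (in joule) 1.051e+09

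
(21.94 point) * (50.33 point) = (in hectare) 1.374e-08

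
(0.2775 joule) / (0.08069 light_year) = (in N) 3.635e-16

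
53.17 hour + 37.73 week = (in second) 2.301e+07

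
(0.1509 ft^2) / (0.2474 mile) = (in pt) 0.09981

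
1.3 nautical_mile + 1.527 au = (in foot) 7.495e+11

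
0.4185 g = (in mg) 418.5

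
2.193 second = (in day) 2.538e-05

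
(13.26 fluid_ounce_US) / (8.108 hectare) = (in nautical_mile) 2.612e-12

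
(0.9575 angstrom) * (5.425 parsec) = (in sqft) 1.725e+08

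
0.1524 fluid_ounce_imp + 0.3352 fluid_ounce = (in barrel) 8.959e-05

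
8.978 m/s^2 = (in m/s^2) 8.978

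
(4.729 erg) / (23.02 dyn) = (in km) 2.054e-06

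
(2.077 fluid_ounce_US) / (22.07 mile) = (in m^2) 1.729e-09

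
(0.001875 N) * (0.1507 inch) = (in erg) 71.77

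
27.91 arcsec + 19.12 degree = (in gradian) 21.25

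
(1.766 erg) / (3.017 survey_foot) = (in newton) 1.92e-07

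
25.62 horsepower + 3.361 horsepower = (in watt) 2.161e+04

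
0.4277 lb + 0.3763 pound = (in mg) 3.647e+05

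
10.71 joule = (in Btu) 0.01015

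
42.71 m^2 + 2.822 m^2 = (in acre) 0.01125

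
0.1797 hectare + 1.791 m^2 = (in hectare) 0.1799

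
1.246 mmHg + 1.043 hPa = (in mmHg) 2.028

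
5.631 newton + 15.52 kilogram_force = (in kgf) 16.09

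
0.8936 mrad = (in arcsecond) 184.3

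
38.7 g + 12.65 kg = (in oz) 447.6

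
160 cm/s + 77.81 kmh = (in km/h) 83.57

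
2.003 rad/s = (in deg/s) 114.8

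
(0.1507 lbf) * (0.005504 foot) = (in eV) 7.019e+15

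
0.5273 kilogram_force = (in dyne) 5.171e+05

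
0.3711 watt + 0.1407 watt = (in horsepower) 0.0006863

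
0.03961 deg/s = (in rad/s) 0.0006913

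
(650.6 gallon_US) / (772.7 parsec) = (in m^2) 1.033e-19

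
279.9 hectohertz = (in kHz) 27.99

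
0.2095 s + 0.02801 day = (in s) 2420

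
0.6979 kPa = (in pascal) 697.9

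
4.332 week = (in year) 0.08308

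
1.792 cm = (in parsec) 5.807e-19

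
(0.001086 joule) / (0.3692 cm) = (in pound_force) 0.06613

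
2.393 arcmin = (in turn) 0.0001108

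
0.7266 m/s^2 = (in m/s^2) 0.7266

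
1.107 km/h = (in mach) 0.0009031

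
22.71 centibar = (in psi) 3.294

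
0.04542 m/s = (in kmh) 0.1635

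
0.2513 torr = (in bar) 0.000335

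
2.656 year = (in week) 138.5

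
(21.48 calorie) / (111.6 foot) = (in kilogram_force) 0.2694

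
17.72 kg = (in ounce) 625.1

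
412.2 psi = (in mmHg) 2.132e+04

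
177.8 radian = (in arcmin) 6.112e+05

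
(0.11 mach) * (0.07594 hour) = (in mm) 1.024e+07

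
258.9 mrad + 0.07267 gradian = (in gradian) 16.55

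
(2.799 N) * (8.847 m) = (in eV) 1.546e+20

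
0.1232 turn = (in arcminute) 2661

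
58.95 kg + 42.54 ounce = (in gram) 6.016e+04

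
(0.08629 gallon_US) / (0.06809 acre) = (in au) 7.924e-18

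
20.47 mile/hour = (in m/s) 9.151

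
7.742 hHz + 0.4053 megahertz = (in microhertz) 4.061e+11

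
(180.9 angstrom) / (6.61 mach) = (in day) 9.303e-17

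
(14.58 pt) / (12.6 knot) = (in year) 2.516e-11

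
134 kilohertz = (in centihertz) 1.34e+07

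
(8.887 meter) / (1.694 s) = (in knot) 10.2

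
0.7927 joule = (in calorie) 0.1895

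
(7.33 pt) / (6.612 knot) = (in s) 0.0007602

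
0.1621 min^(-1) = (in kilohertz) 2.702e-06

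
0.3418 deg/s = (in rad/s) 0.005966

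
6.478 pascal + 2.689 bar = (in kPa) 268.9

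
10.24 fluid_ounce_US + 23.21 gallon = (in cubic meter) 0.08816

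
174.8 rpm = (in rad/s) 18.31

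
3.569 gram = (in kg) 0.003569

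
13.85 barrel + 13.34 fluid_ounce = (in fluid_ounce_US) 7.447e+04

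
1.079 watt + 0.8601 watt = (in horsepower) 0.0026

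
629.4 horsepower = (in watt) 4.693e+05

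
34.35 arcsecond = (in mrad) 0.1665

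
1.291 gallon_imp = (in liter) 5.869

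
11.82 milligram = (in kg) 1.182e-05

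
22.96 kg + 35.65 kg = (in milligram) 5.861e+07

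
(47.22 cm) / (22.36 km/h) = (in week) 1.257e-07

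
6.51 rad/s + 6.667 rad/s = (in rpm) 125.8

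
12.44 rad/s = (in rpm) 118.8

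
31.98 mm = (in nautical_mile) 1.727e-05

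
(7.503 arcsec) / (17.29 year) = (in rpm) 6.371e-13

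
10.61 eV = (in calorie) 4.063e-19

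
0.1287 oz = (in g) 3.649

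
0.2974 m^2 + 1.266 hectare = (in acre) 3.128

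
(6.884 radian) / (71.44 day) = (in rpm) 1.065e-05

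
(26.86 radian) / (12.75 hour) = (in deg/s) 0.03353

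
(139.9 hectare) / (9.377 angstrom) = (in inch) 5.874e+16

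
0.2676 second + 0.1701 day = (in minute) 244.9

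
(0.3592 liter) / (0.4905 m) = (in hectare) 7.323e-08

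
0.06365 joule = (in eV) 3.973e+17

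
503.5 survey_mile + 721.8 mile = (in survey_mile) 1225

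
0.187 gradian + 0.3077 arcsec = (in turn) 0.0004677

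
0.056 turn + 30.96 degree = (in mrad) 892.2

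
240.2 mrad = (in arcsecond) 4.954e+04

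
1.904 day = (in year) 0.005216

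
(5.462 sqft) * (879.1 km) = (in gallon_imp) 9.813e+07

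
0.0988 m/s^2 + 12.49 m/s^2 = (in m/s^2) 12.59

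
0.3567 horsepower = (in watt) 266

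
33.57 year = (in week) 1750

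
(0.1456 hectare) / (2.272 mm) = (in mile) 398.2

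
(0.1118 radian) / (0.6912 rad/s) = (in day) 1.872e-06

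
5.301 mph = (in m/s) 2.37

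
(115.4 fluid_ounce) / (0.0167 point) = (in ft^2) 6235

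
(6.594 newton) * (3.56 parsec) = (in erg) 7.244e+24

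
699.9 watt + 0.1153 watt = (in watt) 700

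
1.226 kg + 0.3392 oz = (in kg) 1.236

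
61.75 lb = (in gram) 2.801e+04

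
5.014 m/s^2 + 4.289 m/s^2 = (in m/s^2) 9.303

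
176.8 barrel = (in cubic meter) 28.11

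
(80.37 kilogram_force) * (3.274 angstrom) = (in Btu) 2.446e-10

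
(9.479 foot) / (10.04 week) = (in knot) 9.249e-07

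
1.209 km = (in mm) 1.209e+06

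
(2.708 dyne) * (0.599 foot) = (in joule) 4.944e-06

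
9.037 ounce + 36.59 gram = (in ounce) 10.33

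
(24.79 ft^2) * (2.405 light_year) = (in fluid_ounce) 1.772e+21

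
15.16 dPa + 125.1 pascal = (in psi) 0.01836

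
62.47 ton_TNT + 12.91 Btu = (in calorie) 6.247e+10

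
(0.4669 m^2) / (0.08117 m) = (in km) 0.005752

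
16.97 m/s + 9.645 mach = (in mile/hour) 7384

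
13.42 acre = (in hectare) 5.431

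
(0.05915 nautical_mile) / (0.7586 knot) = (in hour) 0.07797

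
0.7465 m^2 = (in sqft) 8.035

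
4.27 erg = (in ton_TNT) 1.021e-16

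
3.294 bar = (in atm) 3.251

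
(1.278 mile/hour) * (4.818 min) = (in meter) 165.2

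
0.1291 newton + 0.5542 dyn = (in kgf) 0.01317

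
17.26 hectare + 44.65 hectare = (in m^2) 6.191e+05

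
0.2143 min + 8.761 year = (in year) 8.761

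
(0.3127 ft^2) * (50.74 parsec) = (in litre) 4.548e+19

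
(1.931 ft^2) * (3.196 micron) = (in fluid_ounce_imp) 0.02018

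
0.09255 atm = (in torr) 70.34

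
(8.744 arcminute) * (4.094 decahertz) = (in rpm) 0.9944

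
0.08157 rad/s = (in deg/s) 4.674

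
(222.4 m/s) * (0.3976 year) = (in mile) 1.733e+06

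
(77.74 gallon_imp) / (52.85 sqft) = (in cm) 7.198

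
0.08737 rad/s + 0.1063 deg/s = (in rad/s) 0.08923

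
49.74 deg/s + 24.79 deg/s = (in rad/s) 1.301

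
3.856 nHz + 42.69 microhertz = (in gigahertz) 4.269e-14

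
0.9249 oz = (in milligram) 2.622e+04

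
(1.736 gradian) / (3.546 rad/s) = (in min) 0.0001282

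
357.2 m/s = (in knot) 694.3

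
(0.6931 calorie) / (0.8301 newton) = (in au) 2.335e-11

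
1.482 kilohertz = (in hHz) 14.82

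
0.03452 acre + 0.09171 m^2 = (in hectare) 0.01398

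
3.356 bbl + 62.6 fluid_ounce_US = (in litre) 535.4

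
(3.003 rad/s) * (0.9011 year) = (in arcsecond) 1.76e+13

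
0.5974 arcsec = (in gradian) 0.0001844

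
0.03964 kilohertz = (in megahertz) 3.964e-05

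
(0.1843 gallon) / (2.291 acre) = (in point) 0.0002133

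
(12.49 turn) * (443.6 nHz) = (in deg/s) 0.001995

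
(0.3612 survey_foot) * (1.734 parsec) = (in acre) 1.456e+12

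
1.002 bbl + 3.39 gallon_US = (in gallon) 45.47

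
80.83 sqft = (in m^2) 7.509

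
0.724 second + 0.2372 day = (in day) 0.2372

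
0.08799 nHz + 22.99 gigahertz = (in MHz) 2.299e+04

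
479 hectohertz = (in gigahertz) 4.79e-05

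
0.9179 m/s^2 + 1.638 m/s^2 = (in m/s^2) 2.556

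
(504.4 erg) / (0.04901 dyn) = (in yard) 112.6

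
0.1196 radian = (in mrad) 119.6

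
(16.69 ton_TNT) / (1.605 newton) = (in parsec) 1.41e-06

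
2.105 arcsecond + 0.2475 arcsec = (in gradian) 0.0007261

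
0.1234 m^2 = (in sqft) 1.328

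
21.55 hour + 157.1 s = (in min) 1296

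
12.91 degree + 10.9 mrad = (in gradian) 15.04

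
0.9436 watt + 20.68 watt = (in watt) 21.62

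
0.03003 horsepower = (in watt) 22.39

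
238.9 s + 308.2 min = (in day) 0.2168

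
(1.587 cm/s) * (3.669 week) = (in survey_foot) 1.155e+05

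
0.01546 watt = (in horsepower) 2.073e-05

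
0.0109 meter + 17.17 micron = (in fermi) 1.092e+13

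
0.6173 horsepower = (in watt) 460.3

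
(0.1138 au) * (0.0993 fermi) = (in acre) 4.177e-10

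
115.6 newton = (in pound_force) 25.99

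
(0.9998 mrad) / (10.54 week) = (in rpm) 1.498e-09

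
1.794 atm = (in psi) 26.36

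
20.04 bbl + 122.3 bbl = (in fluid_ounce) 7.652e+05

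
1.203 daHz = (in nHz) 1.203e+10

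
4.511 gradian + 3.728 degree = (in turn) 0.02163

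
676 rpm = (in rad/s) 70.79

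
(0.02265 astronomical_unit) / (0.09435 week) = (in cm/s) 5.938e+06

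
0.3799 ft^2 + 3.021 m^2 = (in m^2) 3.056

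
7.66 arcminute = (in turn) 0.0003546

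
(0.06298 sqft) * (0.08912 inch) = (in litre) 0.01324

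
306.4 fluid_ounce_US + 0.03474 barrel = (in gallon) 3.853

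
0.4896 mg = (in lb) 1.079e-06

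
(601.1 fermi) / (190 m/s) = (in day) 3.662e-20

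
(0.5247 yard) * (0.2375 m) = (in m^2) 0.1139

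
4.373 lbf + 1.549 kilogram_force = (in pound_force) 7.788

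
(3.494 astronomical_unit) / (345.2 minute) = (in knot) 4.906e+07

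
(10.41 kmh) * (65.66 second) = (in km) 0.1899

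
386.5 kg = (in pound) 852.1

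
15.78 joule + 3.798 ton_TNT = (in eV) 9.918e+28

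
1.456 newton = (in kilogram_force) 0.1485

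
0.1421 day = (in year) 0.0003893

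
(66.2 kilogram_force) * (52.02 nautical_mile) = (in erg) 6.254e+14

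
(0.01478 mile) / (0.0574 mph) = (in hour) 0.2575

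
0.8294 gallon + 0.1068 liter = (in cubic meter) 0.003246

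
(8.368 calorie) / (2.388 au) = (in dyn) 9.801e-06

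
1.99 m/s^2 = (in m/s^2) 1.99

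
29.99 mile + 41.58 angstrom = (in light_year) 5.102e-12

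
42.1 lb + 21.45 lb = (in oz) 1017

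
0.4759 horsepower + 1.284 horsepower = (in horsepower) 1.76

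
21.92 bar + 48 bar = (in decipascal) 6.992e+07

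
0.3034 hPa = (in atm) 0.0002994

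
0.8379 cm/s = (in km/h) 0.03016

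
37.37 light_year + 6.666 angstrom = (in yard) 3.866e+17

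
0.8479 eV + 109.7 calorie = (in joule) 459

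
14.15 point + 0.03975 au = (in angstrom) 5.947e+19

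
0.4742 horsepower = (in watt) 353.6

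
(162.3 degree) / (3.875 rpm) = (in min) 0.1163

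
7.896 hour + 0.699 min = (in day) 0.3295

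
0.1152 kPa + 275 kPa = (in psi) 39.9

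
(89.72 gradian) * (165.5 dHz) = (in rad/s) 23.32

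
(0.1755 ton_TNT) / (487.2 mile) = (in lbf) 210.5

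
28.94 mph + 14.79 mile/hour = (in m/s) 19.55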